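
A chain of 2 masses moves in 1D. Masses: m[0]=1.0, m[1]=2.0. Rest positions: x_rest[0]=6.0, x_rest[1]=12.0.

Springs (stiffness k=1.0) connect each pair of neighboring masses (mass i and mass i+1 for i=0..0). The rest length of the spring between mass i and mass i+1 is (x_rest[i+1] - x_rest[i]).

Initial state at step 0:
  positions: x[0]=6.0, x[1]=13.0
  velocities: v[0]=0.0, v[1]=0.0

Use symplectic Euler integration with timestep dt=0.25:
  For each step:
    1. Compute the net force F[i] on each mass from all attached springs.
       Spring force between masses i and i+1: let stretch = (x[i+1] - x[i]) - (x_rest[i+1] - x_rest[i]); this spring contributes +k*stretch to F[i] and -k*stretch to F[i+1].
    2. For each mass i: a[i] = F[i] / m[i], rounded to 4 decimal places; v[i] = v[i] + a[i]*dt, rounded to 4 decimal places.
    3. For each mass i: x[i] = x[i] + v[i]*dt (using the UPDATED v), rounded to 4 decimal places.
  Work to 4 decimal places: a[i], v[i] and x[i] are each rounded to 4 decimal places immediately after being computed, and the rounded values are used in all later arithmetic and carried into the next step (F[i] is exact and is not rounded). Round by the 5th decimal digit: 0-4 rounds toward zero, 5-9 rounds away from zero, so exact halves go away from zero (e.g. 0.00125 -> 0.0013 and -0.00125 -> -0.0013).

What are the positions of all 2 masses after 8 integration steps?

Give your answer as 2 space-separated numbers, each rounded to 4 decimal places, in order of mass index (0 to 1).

Answer: 7.2494 12.3753

Derivation:
Step 0: x=[6.0000 13.0000] v=[0.0000 0.0000]
Step 1: x=[6.0625 12.9688] v=[0.2500 -0.1250]
Step 2: x=[6.1817 12.9092] v=[0.4766 -0.2383]
Step 3: x=[6.3463 12.8269] v=[0.6585 -0.3293]
Step 4: x=[6.5410 12.7296] v=[0.7787 -0.3894]
Step 5: x=[6.7475 12.6264] v=[0.8259 -0.4130]
Step 6: x=[6.9464 12.5269] v=[0.7956 -0.3979]
Step 7: x=[7.1191 12.4405] v=[0.6907 -0.3455]
Step 8: x=[7.2494 12.3753] v=[0.5211 -0.2607]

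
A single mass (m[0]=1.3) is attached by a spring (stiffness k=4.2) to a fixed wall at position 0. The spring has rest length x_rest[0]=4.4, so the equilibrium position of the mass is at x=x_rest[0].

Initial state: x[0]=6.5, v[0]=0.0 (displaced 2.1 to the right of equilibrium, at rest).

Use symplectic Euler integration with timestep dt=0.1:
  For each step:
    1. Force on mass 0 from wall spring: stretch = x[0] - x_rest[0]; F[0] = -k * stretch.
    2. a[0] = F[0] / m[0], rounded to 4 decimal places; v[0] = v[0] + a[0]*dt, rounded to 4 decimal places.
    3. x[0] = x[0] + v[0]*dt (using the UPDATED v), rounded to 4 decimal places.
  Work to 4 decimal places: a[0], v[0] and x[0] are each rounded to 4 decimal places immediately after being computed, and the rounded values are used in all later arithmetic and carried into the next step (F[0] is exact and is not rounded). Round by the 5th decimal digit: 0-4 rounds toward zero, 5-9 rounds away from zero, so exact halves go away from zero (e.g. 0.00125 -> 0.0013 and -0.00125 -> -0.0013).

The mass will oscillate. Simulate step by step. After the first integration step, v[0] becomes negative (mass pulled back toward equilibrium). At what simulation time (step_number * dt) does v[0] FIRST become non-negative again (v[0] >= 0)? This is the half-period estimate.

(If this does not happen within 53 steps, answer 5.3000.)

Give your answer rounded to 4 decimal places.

Answer: 1.8000

Derivation:
Step 0: x=[6.5000] v=[0.0000]
Step 1: x=[6.4322] v=[-0.6785]
Step 2: x=[6.2987] v=[-1.3351]
Step 3: x=[6.1039] v=[-1.9485]
Step 4: x=[5.8540] v=[-2.4990]
Step 5: x=[5.5571] v=[-2.9688]
Step 6: x=[5.2228] v=[-3.3426]
Step 7: x=[4.8620] v=[-3.6084]
Step 8: x=[4.4862] v=[-3.7577]
Step 9: x=[4.1076] v=[-3.7856]
Step 10: x=[3.7385] v=[-3.6911]
Step 11: x=[3.3908] v=[-3.4774]
Step 12: x=[3.0757] v=[-3.1514]
Step 13: x=[2.8033] v=[-2.7236]
Step 14: x=[2.5825] v=[-2.2077]
Step 15: x=[2.4205] v=[-1.6205]
Step 16: x=[2.3224] v=[-0.9810]
Step 17: x=[2.2914] v=[-0.3098]
Step 18: x=[2.3285] v=[0.3714]
First v>=0 after going negative at step 18, time=1.8000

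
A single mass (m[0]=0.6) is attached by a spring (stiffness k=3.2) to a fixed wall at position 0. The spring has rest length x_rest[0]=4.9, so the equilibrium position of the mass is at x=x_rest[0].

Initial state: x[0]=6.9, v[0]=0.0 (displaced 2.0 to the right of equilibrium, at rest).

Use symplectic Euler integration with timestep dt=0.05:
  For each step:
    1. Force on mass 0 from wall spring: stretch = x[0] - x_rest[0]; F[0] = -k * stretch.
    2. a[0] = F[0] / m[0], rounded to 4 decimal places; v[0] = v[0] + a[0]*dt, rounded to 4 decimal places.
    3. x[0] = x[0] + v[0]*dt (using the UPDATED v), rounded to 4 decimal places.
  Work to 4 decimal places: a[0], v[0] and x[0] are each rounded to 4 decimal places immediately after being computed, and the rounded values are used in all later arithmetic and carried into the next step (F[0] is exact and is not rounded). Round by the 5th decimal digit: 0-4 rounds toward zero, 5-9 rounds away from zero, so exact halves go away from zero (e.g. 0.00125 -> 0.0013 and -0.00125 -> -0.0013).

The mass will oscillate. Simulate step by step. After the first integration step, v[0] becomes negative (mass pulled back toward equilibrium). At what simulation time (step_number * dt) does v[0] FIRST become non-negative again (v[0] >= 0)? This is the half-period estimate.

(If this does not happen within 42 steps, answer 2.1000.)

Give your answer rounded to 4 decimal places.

Step 0: x=[6.9000] v=[0.0000]
Step 1: x=[6.8733] v=[-0.5333]
Step 2: x=[6.8203] v=[-1.0595]
Step 3: x=[6.7417] v=[-1.5716]
Step 4: x=[6.6386] v=[-2.0627]
Step 5: x=[6.5123] v=[-2.5263]
Step 6: x=[6.3645] v=[-2.9562]
Step 7: x=[6.1972] v=[-3.3467]
Step 8: x=[6.0126] v=[-3.6926]
Step 9: x=[5.8131] v=[-3.9893]
Step 10: x=[5.6015] v=[-4.2328]
Step 11: x=[5.3805] v=[-4.4199]
Step 12: x=[5.1531] v=[-4.5480]
Step 13: x=[4.9223] v=[-4.6155]
Step 14: x=[4.6912] v=[-4.6214]
Step 15: x=[4.4629] v=[-4.5657]
Step 16: x=[4.2404] v=[-4.4491]
Step 17: x=[4.0267] v=[-4.2732]
Step 18: x=[3.8247] v=[-4.0403]
Step 19: x=[3.6370] v=[-3.7536]
Step 20: x=[3.4662] v=[-3.4168]
Step 21: x=[3.3145] v=[-3.0345]
Step 22: x=[3.1839] v=[-2.6117]
Step 23: x=[3.0762] v=[-2.1541]
Step 24: x=[2.9928] v=[-1.6678]
Step 25: x=[2.9348] v=[-1.1592]
Step 26: x=[2.9030] v=[-0.6351]
Step 27: x=[2.8979] v=[-0.1026]
Step 28: x=[2.9195] v=[0.4313]
First v>=0 after going negative at step 28, time=1.4000

Answer: 1.4000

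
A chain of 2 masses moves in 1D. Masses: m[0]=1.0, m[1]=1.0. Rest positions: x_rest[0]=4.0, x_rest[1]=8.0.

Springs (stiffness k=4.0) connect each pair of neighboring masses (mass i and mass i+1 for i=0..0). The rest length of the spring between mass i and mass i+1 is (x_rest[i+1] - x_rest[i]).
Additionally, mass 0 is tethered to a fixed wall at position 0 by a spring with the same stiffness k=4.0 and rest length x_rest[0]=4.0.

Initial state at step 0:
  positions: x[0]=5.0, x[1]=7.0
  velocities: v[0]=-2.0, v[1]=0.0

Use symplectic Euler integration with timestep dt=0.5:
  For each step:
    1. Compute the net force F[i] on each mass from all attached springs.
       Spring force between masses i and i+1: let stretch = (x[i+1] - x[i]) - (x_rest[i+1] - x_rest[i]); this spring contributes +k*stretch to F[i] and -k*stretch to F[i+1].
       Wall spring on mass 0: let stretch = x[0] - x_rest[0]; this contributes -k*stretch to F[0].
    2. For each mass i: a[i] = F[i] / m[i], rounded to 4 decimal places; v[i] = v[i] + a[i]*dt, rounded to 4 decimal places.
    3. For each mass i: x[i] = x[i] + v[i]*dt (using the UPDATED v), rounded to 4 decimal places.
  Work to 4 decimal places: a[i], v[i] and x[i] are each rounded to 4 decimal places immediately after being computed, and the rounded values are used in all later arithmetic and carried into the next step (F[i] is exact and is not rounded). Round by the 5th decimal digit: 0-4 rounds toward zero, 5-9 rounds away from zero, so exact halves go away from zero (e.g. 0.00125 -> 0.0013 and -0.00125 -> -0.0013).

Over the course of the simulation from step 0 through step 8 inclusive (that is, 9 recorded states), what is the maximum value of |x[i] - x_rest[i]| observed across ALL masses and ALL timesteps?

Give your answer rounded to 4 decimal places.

Answer: 3.0000

Derivation:
Step 0: x=[5.0000 7.0000] v=[-2.0000 0.0000]
Step 1: x=[1.0000 9.0000] v=[-8.0000 4.0000]
Step 2: x=[4.0000 7.0000] v=[6.0000 -4.0000]
Step 3: x=[6.0000 6.0000] v=[4.0000 -2.0000]
Step 4: x=[2.0000 9.0000] v=[-8.0000 6.0000]
Step 5: x=[3.0000 9.0000] v=[2.0000 0.0000]
Step 6: x=[7.0000 7.0000] v=[8.0000 -4.0000]
Step 7: x=[4.0000 9.0000] v=[-6.0000 4.0000]
Step 8: x=[2.0000 10.0000] v=[-4.0000 2.0000]
Max displacement = 3.0000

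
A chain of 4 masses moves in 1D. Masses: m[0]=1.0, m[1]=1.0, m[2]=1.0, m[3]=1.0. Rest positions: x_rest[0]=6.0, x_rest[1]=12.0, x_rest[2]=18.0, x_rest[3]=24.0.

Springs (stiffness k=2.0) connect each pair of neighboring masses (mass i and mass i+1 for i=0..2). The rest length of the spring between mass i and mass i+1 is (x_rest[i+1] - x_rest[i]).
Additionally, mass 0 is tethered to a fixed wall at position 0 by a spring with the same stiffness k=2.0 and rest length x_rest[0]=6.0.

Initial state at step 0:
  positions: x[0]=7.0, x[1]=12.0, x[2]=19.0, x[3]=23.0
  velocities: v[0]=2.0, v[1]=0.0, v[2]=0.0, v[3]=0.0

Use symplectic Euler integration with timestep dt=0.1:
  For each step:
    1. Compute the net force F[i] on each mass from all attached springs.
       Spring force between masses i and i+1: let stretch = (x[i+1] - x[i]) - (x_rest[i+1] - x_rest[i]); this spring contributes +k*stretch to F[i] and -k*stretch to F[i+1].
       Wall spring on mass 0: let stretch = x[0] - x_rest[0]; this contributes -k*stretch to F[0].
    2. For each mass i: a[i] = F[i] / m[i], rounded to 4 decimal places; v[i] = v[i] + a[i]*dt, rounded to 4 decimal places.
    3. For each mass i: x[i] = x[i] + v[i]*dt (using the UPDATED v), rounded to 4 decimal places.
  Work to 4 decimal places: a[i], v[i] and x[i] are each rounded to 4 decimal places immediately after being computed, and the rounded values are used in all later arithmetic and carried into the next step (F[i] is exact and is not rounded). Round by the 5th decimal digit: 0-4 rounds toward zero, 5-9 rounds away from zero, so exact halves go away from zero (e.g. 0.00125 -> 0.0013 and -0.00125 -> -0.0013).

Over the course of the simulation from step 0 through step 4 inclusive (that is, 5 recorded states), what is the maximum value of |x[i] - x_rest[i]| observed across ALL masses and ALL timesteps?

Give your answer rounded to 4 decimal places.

Step 0: x=[7.0000 12.0000 19.0000 23.0000] v=[2.0000 0.0000 0.0000 0.0000]
Step 1: x=[7.1600 12.0400 18.9400 23.0400] v=[1.6000 0.4000 -0.6000 0.4000]
Step 2: x=[7.2744 12.1204 18.8240 23.1180] v=[1.1440 0.8040 -1.1600 0.7800]
Step 3: x=[7.3402 12.2380 18.6598 23.2301] v=[0.6583 1.1755 -1.6419 1.1212]
Step 4: x=[7.3572 12.3860 18.4586 23.3708] v=[0.1698 1.4803 -2.0122 1.4071]
Max displacement = 1.3572

Answer: 1.3572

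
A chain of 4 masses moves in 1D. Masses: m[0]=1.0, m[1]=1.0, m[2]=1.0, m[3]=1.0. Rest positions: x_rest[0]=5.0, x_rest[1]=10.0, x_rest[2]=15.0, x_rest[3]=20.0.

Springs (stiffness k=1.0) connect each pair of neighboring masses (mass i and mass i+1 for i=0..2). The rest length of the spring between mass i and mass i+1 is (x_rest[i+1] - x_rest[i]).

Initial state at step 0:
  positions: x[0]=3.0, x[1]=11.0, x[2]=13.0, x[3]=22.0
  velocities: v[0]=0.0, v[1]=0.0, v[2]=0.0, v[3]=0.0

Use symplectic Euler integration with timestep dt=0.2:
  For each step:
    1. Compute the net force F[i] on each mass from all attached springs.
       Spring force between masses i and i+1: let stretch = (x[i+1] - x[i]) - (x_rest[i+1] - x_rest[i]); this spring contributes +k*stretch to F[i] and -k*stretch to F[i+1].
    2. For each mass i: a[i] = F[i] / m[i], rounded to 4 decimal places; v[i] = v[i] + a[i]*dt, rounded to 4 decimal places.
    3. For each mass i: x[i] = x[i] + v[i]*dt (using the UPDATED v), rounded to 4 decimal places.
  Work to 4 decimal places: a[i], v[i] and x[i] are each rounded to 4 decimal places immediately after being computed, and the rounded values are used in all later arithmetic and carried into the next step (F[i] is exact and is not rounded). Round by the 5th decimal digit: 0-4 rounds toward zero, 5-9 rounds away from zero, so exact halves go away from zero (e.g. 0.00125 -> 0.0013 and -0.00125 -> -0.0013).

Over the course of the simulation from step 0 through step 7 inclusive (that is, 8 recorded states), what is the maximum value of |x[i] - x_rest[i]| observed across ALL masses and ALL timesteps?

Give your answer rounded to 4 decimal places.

Answer: 2.2133

Derivation:
Step 0: x=[3.0000 11.0000 13.0000 22.0000] v=[0.0000 0.0000 0.0000 0.0000]
Step 1: x=[3.1200 10.7600 13.2800 21.8400] v=[0.6000 -1.2000 1.4000 -0.8000]
Step 2: x=[3.3456 10.3152 13.8016 21.5376] v=[1.1280 -2.2240 2.6080 -1.5120]
Step 3: x=[3.6500 9.7311 14.4932 21.1258] v=[1.5219 -2.9206 3.4579 -2.0592]
Step 4: x=[3.9976 9.0942 15.2596 20.6487] v=[1.7381 -3.1844 3.8320 -2.3857]
Step 5: x=[4.3491 8.5001 15.9949 20.1560] v=[1.7574 -2.9706 3.6767 -2.4635]
Step 6: x=[4.6666 8.0397 16.5969 19.6969] v=[1.5876 -2.3018 3.0100 -2.2957]
Step 7: x=[4.9190 7.7867 16.9806 19.3138] v=[1.2622 -1.2650 1.9186 -1.9157]
Max displacement = 2.2133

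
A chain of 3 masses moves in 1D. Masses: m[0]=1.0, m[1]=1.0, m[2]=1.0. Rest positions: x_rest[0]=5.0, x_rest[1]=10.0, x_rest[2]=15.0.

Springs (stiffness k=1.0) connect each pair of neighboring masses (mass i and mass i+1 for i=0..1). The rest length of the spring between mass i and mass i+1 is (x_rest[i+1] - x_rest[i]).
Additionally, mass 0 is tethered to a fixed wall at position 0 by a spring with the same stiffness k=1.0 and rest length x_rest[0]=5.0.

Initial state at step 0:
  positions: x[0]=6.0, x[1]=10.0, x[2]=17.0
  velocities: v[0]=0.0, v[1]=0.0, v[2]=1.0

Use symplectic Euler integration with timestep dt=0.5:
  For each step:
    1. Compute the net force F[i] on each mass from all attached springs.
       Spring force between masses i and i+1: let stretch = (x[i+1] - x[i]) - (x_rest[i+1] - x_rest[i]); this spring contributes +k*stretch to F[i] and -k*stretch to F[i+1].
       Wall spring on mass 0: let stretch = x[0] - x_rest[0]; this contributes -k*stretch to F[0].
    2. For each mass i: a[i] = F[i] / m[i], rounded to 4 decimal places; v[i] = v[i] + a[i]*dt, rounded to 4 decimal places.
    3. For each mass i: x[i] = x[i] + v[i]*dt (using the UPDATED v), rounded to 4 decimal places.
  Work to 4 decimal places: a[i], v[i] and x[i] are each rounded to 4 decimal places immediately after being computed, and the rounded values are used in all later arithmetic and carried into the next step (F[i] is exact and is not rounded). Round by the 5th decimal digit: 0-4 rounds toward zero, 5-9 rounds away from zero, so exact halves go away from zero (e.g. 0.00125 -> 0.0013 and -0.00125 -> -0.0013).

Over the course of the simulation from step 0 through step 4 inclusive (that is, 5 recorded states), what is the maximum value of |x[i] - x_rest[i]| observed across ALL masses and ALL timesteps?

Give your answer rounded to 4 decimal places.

Step 0: x=[6.0000 10.0000 17.0000] v=[0.0000 0.0000 1.0000]
Step 1: x=[5.5000 10.7500 17.0000] v=[-1.0000 1.5000 0.0000]
Step 2: x=[4.9375 11.7500 16.6875] v=[-1.1250 2.0000 -0.6250]
Step 3: x=[4.8438 12.2813 16.3906] v=[-0.1875 1.0625 -0.5938]
Step 4: x=[5.3985 11.9805 16.3164] v=[1.1094 -0.6016 -0.1485]
Max displacement = 2.2813

Answer: 2.2813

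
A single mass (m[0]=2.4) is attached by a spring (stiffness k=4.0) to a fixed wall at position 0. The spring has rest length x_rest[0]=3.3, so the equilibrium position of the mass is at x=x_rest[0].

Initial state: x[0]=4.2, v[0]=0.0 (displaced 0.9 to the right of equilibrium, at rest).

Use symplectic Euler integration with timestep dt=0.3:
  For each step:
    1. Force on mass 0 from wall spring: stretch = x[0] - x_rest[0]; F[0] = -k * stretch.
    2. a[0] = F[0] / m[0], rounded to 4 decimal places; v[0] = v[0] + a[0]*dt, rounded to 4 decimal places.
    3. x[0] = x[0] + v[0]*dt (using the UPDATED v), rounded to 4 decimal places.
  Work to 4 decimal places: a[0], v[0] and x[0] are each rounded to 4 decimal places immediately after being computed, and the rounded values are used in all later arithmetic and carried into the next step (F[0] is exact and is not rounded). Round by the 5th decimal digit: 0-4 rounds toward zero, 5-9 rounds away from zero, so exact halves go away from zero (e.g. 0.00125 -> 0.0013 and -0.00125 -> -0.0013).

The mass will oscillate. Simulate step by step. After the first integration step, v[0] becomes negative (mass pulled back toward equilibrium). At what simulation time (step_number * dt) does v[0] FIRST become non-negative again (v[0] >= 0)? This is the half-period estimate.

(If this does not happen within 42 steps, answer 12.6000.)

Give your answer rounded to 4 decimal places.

Answer: 2.7000

Derivation:
Step 0: x=[4.2000] v=[0.0000]
Step 1: x=[4.0650] v=[-0.4500]
Step 2: x=[3.8153] v=[-0.8325]
Step 3: x=[3.4883] v=[-1.0901]
Step 4: x=[3.1330] v=[-1.1842]
Step 5: x=[2.8028] v=[-1.1007]
Step 6: x=[2.5472] v=[-0.8521]
Step 7: x=[2.4045] v=[-0.4757]
Step 8: x=[2.3961] v=[-0.0280]
Step 9: x=[2.5233] v=[0.4240]
First v>=0 after going negative at step 9, time=2.7000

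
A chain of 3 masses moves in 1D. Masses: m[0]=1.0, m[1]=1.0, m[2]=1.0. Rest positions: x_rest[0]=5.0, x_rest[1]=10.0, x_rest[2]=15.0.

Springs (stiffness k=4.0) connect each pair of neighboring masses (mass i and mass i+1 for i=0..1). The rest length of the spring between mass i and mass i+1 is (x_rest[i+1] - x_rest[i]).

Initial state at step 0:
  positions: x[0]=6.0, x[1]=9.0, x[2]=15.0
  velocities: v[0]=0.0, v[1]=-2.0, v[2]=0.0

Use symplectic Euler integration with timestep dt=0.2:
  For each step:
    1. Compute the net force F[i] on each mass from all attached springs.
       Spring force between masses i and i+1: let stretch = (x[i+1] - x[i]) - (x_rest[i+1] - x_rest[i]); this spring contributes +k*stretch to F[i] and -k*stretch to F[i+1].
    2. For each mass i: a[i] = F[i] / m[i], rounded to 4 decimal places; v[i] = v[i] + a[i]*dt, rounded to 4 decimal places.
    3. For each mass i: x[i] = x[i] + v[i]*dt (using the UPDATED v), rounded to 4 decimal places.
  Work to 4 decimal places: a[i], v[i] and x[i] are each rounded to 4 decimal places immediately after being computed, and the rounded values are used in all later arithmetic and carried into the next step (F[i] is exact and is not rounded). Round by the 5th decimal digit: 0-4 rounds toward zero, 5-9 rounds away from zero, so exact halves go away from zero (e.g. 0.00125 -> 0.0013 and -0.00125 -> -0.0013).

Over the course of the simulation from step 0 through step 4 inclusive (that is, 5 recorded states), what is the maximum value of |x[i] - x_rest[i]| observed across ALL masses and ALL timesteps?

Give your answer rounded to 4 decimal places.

Step 0: x=[6.0000 9.0000 15.0000] v=[0.0000 -2.0000 0.0000]
Step 1: x=[5.6800 9.0800 14.8400] v=[-1.6000 0.4000 -0.8000]
Step 2: x=[5.1040 9.5376 14.5584] v=[-2.8800 2.2880 -1.4080]
Step 3: x=[4.4374 10.0892 14.2735] v=[-3.3331 2.7578 -1.4246]
Step 4: x=[3.8751 10.4060 14.1191] v=[-2.8117 1.5838 -0.7720]
Max displacement = 1.1249

Answer: 1.1249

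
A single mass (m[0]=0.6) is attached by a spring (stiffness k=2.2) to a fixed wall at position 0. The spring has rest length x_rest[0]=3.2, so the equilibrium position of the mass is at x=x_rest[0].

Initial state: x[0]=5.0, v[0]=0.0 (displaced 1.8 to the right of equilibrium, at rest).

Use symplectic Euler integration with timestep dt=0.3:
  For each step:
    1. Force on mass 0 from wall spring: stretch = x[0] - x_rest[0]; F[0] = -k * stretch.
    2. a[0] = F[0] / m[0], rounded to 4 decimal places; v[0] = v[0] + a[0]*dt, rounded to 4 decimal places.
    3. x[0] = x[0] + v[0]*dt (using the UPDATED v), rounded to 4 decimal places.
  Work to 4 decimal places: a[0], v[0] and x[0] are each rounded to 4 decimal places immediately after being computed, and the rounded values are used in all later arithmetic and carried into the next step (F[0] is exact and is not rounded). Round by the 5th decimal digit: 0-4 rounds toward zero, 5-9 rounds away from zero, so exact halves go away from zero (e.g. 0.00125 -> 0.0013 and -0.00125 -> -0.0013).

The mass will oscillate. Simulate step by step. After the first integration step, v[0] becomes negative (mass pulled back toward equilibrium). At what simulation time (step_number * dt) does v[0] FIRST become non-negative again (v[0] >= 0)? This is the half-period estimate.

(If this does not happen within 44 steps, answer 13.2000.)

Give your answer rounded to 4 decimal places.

Step 0: x=[5.0000] v=[0.0000]
Step 1: x=[4.4060] v=[-1.9800]
Step 2: x=[3.4140] v=[-3.3066]
Step 3: x=[2.3514] v=[-3.5420]
Step 4: x=[1.5688] v=[-2.6086]
Step 5: x=[1.3245] v=[-0.8143]
Step 6: x=[1.6991] v=[1.2487]
First v>=0 after going negative at step 6, time=1.8000

Answer: 1.8000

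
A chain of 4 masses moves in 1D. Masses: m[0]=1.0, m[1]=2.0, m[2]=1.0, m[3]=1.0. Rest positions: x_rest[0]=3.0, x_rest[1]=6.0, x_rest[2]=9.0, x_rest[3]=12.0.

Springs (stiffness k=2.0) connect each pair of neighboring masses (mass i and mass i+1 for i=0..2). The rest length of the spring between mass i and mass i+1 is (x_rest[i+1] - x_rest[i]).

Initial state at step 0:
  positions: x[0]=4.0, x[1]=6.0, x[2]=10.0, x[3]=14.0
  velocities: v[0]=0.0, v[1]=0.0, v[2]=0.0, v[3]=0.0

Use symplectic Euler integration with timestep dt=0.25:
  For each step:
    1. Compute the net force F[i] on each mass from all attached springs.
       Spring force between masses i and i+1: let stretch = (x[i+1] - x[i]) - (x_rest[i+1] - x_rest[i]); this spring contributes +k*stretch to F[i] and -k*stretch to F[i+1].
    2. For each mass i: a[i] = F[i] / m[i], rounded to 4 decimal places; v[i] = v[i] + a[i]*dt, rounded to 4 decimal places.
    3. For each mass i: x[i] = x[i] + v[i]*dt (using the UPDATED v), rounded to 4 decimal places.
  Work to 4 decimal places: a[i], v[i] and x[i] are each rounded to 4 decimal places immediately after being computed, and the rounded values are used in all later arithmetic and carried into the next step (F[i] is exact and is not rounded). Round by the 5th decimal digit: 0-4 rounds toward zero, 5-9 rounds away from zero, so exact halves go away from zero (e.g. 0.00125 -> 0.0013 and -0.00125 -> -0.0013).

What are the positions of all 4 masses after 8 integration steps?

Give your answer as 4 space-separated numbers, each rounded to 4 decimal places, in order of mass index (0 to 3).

Step 0: x=[4.0000 6.0000 10.0000 14.0000] v=[0.0000 0.0000 0.0000 0.0000]
Step 1: x=[3.8750 6.1250 10.0000 13.8750] v=[-0.5000 0.5000 0.0000 -0.5000]
Step 2: x=[3.6563 6.3516 10.0000 13.6406] v=[-0.8750 0.9063 0.0000 -0.9375]
Step 3: x=[3.3995 6.6378 9.9990 13.3262] v=[-1.0274 1.1446 -0.0039 -1.2578]
Step 4: x=[3.1724 6.9316 9.9938 12.9709] v=[-0.9083 1.1753 -0.0209 -1.4214]
Step 5: x=[3.0402 7.1819 9.9779 12.6184] v=[-0.5287 1.0011 -0.0635 -1.4100]
Step 6: x=[3.0508 7.3481 9.9426 12.3108] v=[0.0422 0.6647 -0.1413 -1.2303]
Step 7: x=[3.2235 7.4079 9.8790 12.0822] v=[0.6909 0.2390 -0.2545 -0.9144]
Step 8: x=[3.5443 7.3606 9.7819 11.9532] v=[1.2831 -0.1893 -0.3885 -0.5160]

Answer: 3.5443 7.3606 9.7819 11.9532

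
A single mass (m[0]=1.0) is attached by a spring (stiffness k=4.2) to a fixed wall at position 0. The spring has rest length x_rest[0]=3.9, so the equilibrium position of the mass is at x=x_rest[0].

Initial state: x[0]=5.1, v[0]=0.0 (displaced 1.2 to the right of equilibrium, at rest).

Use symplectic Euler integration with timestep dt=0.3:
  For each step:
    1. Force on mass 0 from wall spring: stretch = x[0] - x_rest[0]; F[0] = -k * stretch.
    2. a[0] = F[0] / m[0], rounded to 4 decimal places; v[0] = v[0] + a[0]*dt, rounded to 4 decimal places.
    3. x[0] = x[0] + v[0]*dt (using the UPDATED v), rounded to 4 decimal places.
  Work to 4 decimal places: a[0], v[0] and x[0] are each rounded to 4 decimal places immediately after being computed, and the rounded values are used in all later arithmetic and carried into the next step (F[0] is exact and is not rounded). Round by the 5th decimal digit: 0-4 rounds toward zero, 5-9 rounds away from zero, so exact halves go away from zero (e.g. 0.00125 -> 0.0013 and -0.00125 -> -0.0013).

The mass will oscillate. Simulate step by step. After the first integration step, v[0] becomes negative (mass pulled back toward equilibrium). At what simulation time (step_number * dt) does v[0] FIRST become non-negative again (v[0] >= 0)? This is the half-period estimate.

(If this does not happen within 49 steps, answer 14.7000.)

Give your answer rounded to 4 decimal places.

Answer: 1.8000

Derivation:
Step 0: x=[5.1000] v=[0.0000]
Step 1: x=[4.6464] v=[-1.5120]
Step 2: x=[3.9107] v=[-2.4525]
Step 3: x=[3.1709] v=[-2.4660]
Step 4: x=[2.7067] v=[-1.5473]
Step 5: x=[2.6936] v=[-0.0437]
Step 6: x=[3.1365] v=[1.4764]
First v>=0 after going negative at step 6, time=1.8000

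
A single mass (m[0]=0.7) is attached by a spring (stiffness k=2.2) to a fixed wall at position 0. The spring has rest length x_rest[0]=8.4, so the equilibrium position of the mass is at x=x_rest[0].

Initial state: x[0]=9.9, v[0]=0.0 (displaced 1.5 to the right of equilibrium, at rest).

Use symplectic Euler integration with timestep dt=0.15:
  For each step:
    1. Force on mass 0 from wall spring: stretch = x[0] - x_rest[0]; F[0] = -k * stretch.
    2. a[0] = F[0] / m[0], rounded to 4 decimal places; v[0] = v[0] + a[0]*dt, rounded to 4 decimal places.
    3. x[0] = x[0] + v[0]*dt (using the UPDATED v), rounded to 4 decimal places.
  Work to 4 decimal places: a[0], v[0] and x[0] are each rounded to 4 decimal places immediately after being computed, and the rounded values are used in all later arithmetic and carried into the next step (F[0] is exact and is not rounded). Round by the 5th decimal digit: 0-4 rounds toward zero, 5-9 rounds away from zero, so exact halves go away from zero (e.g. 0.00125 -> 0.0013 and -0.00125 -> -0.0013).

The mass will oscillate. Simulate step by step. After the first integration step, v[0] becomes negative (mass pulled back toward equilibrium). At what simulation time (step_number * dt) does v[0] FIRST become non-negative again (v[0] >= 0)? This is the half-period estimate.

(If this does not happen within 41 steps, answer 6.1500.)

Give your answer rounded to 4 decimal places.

Step 0: x=[9.9000] v=[0.0000]
Step 1: x=[9.7939] v=[-0.7071]
Step 2: x=[9.5893] v=[-1.3642]
Step 3: x=[9.3006] v=[-1.9249]
Step 4: x=[8.9482] v=[-2.3495]
Step 5: x=[8.5570] v=[-2.6079]
Step 6: x=[8.1547] v=[-2.6819]
Step 7: x=[7.7698] v=[-2.5663]
Step 8: x=[7.4294] v=[-2.2692]
Step 9: x=[7.1577] v=[-1.8116]
Step 10: x=[6.9738] v=[-1.2259]
Step 11: x=[6.8908] v=[-0.5536]
Step 12: x=[6.9145] v=[0.1579]
First v>=0 after going negative at step 12, time=1.8000

Answer: 1.8000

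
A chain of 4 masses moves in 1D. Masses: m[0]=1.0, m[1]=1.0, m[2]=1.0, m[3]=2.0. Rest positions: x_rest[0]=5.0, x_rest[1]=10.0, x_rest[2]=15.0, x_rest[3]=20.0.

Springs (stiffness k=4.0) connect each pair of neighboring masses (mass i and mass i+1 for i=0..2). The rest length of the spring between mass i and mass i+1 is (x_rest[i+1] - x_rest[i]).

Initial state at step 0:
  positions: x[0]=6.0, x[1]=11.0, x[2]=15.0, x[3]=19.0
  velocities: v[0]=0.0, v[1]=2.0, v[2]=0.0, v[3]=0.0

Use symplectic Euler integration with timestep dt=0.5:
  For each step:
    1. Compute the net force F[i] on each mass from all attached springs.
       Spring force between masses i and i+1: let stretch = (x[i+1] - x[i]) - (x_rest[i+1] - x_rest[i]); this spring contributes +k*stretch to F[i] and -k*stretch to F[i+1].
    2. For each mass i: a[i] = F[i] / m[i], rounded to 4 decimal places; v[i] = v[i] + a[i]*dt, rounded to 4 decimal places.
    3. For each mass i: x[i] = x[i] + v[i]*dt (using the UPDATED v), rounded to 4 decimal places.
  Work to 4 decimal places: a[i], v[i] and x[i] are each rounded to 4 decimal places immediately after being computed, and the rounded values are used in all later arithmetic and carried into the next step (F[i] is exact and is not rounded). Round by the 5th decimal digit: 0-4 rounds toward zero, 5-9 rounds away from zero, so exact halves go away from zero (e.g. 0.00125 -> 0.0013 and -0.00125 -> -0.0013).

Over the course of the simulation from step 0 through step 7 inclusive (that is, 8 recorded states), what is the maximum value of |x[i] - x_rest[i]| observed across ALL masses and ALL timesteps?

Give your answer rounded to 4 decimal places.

Step 0: x=[6.0000 11.0000 15.0000 19.0000] v=[0.0000 2.0000 0.0000 0.0000]
Step 1: x=[6.0000 11.0000 15.0000 19.5000] v=[0.0000 0.0000 0.0000 1.0000]
Step 2: x=[6.0000 10.0000 15.5000 20.2500] v=[0.0000 -2.0000 1.0000 1.5000]
Step 3: x=[5.0000 10.5000 15.2500 21.1250] v=[-2.0000 1.0000 -0.5000 1.7500]
Step 4: x=[4.5000 10.2500 16.1250 21.5625] v=[-1.0000 -0.5000 1.7500 0.8750]
Step 5: x=[4.7500 10.1250 16.5625 21.7813] v=[0.5000 -0.2500 0.8750 0.4375]
Step 6: x=[5.3750 11.0625 15.7813 21.8907] v=[1.2500 1.8750 -1.5624 0.2187]
Step 7: x=[6.6875 11.0313 16.3907 21.4454] v=[2.6250 -0.0624 1.2188 -0.8907]
Max displacement = 1.8907

Answer: 1.8907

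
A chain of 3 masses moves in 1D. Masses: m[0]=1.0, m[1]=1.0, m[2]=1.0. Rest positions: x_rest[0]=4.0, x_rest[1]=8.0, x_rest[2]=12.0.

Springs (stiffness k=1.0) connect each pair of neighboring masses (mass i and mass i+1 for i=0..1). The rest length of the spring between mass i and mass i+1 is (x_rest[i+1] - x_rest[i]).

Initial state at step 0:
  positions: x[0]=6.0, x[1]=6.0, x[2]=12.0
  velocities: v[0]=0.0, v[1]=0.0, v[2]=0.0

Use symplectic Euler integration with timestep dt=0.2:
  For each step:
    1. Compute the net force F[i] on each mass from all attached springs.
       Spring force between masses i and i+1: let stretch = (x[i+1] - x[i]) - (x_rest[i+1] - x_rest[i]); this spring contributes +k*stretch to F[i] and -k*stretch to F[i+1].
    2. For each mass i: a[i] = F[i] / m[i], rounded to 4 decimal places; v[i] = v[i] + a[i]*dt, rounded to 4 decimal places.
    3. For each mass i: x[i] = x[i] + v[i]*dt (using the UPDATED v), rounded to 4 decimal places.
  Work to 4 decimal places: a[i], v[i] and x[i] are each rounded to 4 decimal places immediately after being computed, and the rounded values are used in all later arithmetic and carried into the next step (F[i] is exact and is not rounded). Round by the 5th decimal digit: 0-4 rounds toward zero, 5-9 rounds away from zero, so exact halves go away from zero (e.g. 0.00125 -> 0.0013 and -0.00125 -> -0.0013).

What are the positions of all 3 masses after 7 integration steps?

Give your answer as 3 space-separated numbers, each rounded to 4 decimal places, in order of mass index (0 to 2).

Step 0: x=[6.0000 6.0000 12.0000] v=[0.0000 0.0000 0.0000]
Step 1: x=[5.8400 6.2400 11.9200] v=[-0.8000 1.2000 -0.4000]
Step 2: x=[5.5360 6.6912 11.7728] v=[-1.5200 2.2560 -0.7360]
Step 3: x=[5.1182 7.2995 11.5823] v=[-2.0890 3.0413 -0.9523]
Step 4: x=[4.6277 7.9918 11.3805] v=[-2.4527 3.4616 -1.0089]
Step 5: x=[4.1117 8.6851 11.2032] v=[-2.5799 3.4665 -0.8866]
Step 6: x=[3.6187 9.2962 11.0852] v=[-2.4652 3.0554 -0.5902]
Step 7: x=[3.1928 9.7517 11.0556] v=[-2.1297 2.2777 -0.1480]

Answer: 3.1928 9.7517 11.0556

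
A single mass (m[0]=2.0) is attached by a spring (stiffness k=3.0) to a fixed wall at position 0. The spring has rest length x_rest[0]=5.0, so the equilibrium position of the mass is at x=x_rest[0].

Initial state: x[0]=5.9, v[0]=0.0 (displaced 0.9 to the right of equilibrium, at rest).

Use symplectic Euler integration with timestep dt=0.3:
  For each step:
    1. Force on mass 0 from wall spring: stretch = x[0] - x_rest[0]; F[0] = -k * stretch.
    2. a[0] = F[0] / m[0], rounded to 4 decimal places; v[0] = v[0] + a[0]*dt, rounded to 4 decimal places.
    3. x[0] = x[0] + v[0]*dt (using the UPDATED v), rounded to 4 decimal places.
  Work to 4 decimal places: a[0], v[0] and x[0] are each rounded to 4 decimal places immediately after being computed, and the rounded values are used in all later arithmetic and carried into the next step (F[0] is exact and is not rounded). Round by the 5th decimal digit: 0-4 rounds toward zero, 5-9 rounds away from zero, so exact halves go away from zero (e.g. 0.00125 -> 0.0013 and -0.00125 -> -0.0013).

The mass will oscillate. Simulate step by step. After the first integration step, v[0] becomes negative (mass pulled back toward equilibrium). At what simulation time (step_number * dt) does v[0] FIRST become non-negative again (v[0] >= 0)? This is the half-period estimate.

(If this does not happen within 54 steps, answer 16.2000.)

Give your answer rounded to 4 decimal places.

Answer: 2.7000

Derivation:
Step 0: x=[5.9000] v=[0.0000]
Step 1: x=[5.7785] v=[-0.4050]
Step 2: x=[5.5519] v=[-0.7553]
Step 3: x=[5.2508] v=[-1.0037]
Step 4: x=[4.9158] v=[-1.1166]
Step 5: x=[4.5922] v=[-1.0787]
Step 6: x=[4.3236] v=[-0.8952]
Step 7: x=[4.1464] v=[-0.5908]
Step 8: x=[4.0844] v=[-0.2067]
Step 9: x=[4.1460] v=[0.2053]
First v>=0 after going negative at step 9, time=2.7000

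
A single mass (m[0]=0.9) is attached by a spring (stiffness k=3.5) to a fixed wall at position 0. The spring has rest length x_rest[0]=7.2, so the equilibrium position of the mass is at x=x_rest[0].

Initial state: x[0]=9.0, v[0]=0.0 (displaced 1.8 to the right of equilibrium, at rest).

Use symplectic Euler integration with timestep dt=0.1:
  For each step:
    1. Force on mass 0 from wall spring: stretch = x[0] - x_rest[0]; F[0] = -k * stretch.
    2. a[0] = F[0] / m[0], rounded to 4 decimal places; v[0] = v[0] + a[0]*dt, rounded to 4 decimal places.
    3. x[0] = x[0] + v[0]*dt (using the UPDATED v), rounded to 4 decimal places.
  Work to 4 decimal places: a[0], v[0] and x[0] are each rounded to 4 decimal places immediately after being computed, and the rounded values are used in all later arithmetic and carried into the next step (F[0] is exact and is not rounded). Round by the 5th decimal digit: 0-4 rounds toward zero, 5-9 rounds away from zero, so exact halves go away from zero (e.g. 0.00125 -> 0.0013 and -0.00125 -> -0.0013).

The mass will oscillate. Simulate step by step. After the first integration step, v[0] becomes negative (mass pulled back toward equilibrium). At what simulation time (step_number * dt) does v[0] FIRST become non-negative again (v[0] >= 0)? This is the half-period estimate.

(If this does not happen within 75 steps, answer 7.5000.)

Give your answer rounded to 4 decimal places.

Step 0: x=[9.0000] v=[0.0000]
Step 1: x=[8.9300] v=[-0.7000]
Step 2: x=[8.7927] v=[-1.3728]
Step 3: x=[8.5935] v=[-1.9922]
Step 4: x=[8.3401] v=[-2.5341]
Step 5: x=[8.0424] v=[-2.9775]
Step 6: x=[7.7119] v=[-3.3051]
Step 7: x=[7.3615] v=[-3.5042]
Step 8: x=[7.0048] v=[-3.5670]
Step 9: x=[6.6557] v=[-3.4911]
Step 10: x=[6.3278] v=[-3.2794]
Step 11: x=[6.0338] v=[-2.9402]
Step 12: x=[5.7851] v=[-2.4867]
Step 13: x=[5.5915] v=[-1.9365]
Step 14: x=[5.4604] v=[-1.3110]
Step 15: x=[5.3970] v=[-0.6345]
Step 16: x=[5.4037] v=[0.0667]
First v>=0 after going negative at step 16, time=1.6000

Answer: 1.6000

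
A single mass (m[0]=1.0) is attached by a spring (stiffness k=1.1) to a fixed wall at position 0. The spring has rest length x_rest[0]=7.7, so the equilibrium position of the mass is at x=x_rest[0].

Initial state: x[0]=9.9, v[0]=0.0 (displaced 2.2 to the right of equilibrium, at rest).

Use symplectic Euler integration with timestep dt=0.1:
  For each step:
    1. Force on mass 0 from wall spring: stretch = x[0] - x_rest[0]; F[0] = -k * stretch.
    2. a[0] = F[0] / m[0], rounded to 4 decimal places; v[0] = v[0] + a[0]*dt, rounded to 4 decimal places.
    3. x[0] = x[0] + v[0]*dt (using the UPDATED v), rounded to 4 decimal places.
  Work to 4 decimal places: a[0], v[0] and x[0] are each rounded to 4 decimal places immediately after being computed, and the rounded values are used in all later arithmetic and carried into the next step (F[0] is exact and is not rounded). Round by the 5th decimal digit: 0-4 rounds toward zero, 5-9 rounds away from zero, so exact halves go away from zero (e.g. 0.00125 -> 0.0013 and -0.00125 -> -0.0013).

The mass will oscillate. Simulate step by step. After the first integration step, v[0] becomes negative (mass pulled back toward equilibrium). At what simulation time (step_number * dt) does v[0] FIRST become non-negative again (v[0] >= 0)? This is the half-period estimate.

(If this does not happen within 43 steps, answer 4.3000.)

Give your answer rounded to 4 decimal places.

Step 0: x=[9.9000] v=[0.0000]
Step 1: x=[9.8758] v=[-0.2420]
Step 2: x=[9.8277] v=[-0.4813]
Step 3: x=[9.7562] v=[-0.7154]
Step 4: x=[9.6620] v=[-0.9416]
Step 5: x=[9.5463] v=[-1.1574]
Step 6: x=[9.4103] v=[-1.3605]
Step 7: x=[9.2554] v=[-1.5486]
Step 8: x=[9.0834] v=[-1.7197]
Step 9: x=[8.8962] v=[-1.8719]
Step 10: x=[8.6959] v=[-2.0035]
Step 11: x=[8.4846] v=[-2.1131]
Step 12: x=[8.2647] v=[-2.1994]
Step 13: x=[8.0386] v=[-2.2615]
Step 14: x=[7.8087] v=[-2.2988]
Step 15: x=[7.5776] v=[-2.3108]
Step 16: x=[7.3479] v=[-2.2973]
Step 17: x=[7.1220] v=[-2.2586]
Step 18: x=[6.9025] v=[-2.1950]
Step 19: x=[6.6918] v=[-2.1073]
Step 20: x=[6.4922] v=[-1.9964]
Step 21: x=[6.3059] v=[-1.8635]
Step 22: x=[6.1349] v=[-1.7102]
Step 23: x=[5.9811] v=[-1.5380]
Step 24: x=[5.8462] v=[-1.3489]
Step 25: x=[5.7317] v=[-1.1450]
Step 26: x=[5.6389] v=[-0.9285]
Step 27: x=[5.5687] v=[-0.7018]
Step 28: x=[5.5220] v=[-0.4674]
Step 29: x=[5.4992] v=[-0.2278]
Step 30: x=[5.5006] v=[0.0143]
First v>=0 after going negative at step 30, time=3.0000

Answer: 3.0000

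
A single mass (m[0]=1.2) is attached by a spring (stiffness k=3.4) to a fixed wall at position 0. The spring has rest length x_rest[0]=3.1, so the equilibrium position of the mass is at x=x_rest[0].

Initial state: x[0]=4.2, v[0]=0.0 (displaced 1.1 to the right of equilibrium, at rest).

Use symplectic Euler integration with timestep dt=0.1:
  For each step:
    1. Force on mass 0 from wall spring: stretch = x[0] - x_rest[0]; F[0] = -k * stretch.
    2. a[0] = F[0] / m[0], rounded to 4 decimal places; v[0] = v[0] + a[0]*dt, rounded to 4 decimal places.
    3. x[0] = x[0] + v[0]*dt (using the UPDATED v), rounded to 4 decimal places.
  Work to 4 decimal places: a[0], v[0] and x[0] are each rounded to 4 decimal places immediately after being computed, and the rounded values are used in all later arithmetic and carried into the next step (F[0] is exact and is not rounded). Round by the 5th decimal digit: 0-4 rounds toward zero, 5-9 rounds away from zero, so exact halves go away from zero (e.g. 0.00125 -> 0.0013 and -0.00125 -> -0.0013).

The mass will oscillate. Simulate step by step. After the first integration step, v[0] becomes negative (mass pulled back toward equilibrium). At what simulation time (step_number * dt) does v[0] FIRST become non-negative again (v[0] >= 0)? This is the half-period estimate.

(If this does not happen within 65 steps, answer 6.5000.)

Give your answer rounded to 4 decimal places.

Answer: 1.9000

Derivation:
Step 0: x=[4.2000] v=[0.0000]
Step 1: x=[4.1688] v=[-0.3117]
Step 2: x=[4.1074] v=[-0.6145]
Step 3: x=[4.0174] v=[-0.8999]
Step 4: x=[3.9014] v=[-1.1598]
Step 5: x=[3.7627] v=[-1.3869]
Step 6: x=[3.6052] v=[-1.5747]
Step 7: x=[3.4334] v=[-1.7178]
Step 8: x=[3.2522] v=[-1.8123]
Step 9: x=[3.0667] v=[-1.8554]
Step 10: x=[2.8821] v=[-1.8460]
Step 11: x=[2.7037] v=[-1.7843]
Step 12: x=[2.5365] v=[-1.6720]
Step 13: x=[2.3853] v=[-1.5123]
Step 14: x=[2.2543] v=[-1.3098]
Step 15: x=[2.1473] v=[-1.0702]
Step 16: x=[2.0673] v=[-0.8003]
Step 17: x=[2.0165] v=[-0.5077]
Step 18: x=[1.9964] v=[-0.2007]
Step 19: x=[2.0076] v=[0.1120]
First v>=0 after going negative at step 19, time=1.9000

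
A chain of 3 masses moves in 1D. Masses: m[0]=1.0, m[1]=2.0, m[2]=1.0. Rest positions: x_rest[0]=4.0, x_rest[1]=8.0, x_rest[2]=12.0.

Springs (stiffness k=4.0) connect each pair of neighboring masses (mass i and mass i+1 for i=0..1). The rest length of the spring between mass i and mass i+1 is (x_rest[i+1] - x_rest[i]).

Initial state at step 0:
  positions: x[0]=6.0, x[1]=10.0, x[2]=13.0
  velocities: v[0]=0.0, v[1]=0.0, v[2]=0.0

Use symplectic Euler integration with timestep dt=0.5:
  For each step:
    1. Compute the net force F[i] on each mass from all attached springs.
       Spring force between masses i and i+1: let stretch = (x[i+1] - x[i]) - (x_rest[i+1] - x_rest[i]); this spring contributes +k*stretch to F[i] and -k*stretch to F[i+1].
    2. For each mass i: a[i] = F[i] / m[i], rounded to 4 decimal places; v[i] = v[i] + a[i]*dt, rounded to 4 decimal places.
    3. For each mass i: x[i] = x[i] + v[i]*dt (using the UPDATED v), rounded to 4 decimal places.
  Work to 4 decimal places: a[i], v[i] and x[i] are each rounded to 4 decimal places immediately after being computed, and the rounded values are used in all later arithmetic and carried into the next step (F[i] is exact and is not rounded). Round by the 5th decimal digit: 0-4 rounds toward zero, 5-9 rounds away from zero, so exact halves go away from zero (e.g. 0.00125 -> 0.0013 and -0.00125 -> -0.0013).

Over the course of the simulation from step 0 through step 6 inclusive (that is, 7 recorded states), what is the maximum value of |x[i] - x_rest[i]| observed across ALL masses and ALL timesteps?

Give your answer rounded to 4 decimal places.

Step 0: x=[6.0000 10.0000 13.0000] v=[0.0000 0.0000 0.0000]
Step 1: x=[6.0000 9.5000 14.0000] v=[0.0000 -1.0000 2.0000]
Step 2: x=[5.5000 9.5000 14.5000] v=[-1.0000 0.0000 1.0000]
Step 3: x=[5.0000 10.0000 14.0000] v=[-1.0000 1.0000 -1.0000]
Step 4: x=[5.5000 10.0000 13.5000] v=[1.0000 0.0000 -1.0000]
Step 5: x=[6.5000 9.5000 13.5000] v=[2.0000 -1.0000 0.0000]
Step 6: x=[6.5000 9.5000 13.5000] v=[0.0000 0.0000 0.0000]
Max displacement = 2.5000

Answer: 2.5000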